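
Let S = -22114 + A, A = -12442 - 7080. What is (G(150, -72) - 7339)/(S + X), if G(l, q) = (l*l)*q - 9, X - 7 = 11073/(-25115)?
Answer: 10217711255/261380852 ≈ 39.091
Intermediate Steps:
X = 164732/25115 (X = 7 + 11073/(-25115) = 7 + 11073*(-1/25115) = 7 - 11073/25115 = 164732/25115 ≈ 6.5591)
G(l, q) = -9 + q*l² (G(l, q) = l²*q - 9 = q*l² - 9 = -9 + q*l²)
A = -19522
S = -41636 (S = -22114 - 19522 = -41636)
(G(150, -72) - 7339)/(S + X) = ((-9 - 72*150²) - 7339)/(-41636 + 164732/25115) = ((-9 - 72*22500) - 7339)/(-1045523408/25115) = ((-9 - 1620000) - 7339)*(-25115/1045523408) = (-1620009 - 7339)*(-25115/1045523408) = -1627348*(-25115/1045523408) = 10217711255/261380852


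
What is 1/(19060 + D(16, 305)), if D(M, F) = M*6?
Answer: 1/19156 ≈ 5.2203e-5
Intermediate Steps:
D(M, F) = 6*M
1/(19060 + D(16, 305)) = 1/(19060 + 6*16) = 1/(19060 + 96) = 1/19156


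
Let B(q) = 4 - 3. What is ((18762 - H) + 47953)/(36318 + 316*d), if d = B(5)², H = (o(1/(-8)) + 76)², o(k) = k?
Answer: 3901311/2344576 ≈ 1.6640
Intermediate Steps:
B(q) = 1
H = 368449/64 (H = (1/(-8) + 76)² = (-⅛ + 76)² = (607/8)² = 368449/64 ≈ 5757.0)
d = 1 (d = 1² = 1)
((18762 - H) + 47953)/(36318 + 316*d) = ((18762 - 1*368449/64) + 47953)/(36318 + 316*1) = ((18762 - 368449/64) + 47953)/(36318 + 316) = (832319/64 + 47953)/36634 = (3901311/64)*(1/36634) = 3901311/2344576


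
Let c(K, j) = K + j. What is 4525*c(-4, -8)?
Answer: -54300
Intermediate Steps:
4525*c(-4, -8) = 4525*(-4 - 8) = 4525*(-12) = -54300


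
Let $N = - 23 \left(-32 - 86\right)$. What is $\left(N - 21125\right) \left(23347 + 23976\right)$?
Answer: $-871263753$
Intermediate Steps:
$N = 2714$ ($N = \left(-23\right) \left(-118\right) = 2714$)
$\left(N - 21125\right) \left(23347 + 23976\right) = \left(2714 - 21125\right) \left(23347 + 23976\right) = \left(-18411\right) 47323 = -871263753$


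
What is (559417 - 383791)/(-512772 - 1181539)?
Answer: -175626/1694311 ≈ -0.10366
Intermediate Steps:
(559417 - 383791)/(-512772 - 1181539) = 175626/(-1694311) = 175626*(-1/1694311) = -175626/1694311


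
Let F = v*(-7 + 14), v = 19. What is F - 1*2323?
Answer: -2190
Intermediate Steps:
F = 133 (F = 19*(-7 + 14) = 19*7 = 133)
F - 1*2323 = 133 - 1*2323 = 133 - 2323 = -2190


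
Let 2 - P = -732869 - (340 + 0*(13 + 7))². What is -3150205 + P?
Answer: -2301734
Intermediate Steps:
P = 848471 (P = 2 - (-732869 - (340 + 0*(13 + 7))²) = 2 - (-732869 - (340 + 0*20)²) = 2 - (-732869 - (340 + 0)²) = 2 - (-732869 - 1*340²) = 2 - (-732869 - 1*115600) = 2 - (-732869 - 115600) = 2 - 1*(-848469) = 2 + 848469 = 848471)
-3150205 + P = -3150205 + 848471 = -2301734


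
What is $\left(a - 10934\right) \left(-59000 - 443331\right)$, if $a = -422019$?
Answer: $217485713443$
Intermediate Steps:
$\left(a - 10934\right) \left(-59000 - 443331\right) = \left(-422019 - 10934\right) \left(-59000 - 443331\right) = \left(-432953\right) \left(-502331\right) = 217485713443$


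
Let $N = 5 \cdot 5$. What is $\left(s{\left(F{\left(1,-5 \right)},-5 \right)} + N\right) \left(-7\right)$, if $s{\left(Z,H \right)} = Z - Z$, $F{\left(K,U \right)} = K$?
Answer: $-175$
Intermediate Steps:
$s{\left(Z,H \right)} = 0$
$N = 25$
$\left(s{\left(F{\left(1,-5 \right)},-5 \right)} + N\right) \left(-7\right) = \left(0 + 25\right) \left(-7\right) = 25 \left(-7\right) = -175$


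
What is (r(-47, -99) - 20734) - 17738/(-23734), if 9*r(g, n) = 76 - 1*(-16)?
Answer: -2213281817/106803 ≈ -20723.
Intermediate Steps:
r(g, n) = 92/9 (r(g, n) = (76 - 1*(-16))/9 = (76 + 16)/9 = (1/9)*92 = 92/9)
(r(-47, -99) - 20734) - 17738/(-23734) = (92/9 - 20734) - 17738/(-23734) = -186514/9 - 17738*(-1/23734) = -186514/9 + 8869/11867 = -2213281817/106803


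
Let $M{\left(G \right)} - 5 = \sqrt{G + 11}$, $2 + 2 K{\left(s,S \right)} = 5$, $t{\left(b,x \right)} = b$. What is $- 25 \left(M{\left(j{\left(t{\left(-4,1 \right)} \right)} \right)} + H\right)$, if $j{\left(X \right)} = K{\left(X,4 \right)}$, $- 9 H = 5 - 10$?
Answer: $- \frac{1250}{9} - \frac{125 \sqrt{2}}{2} \approx -227.28$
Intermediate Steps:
$H = \frac{5}{9}$ ($H = - \frac{5 - 10}{9} = \left(- \frac{1}{9}\right) \left(-5\right) = \frac{5}{9} \approx 0.55556$)
$K{\left(s,S \right)} = \frac{3}{2}$ ($K{\left(s,S \right)} = -1 + \frac{1}{2} \cdot 5 = -1 + \frac{5}{2} = \frac{3}{2}$)
$j{\left(X \right)} = \frac{3}{2}$
$M{\left(G \right)} = 5 + \sqrt{11 + G}$ ($M{\left(G \right)} = 5 + \sqrt{G + 11} = 5 + \sqrt{11 + G}$)
$- 25 \left(M{\left(j{\left(t{\left(-4,1 \right)} \right)} \right)} + H\right) = - 25 \left(\left(5 + \sqrt{11 + \frac{3}{2}}\right) + \frac{5}{9}\right) = - 25 \left(\left(5 + \sqrt{\frac{25}{2}}\right) + \frac{5}{9}\right) = - 25 \left(\left(5 + \frac{5 \sqrt{2}}{2}\right) + \frac{5}{9}\right) = - 25 \left(\frac{50}{9} + \frac{5 \sqrt{2}}{2}\right) = - \frac{1250}{9} - \frac{125 \sqrt{2}}{2}$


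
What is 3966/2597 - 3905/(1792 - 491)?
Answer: -4981519/3378697 ≈ -1.4744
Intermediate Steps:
3966/2597 - 3905/(1792 - 491) = 3966*(1/2597) - 3905/1301 = 3966/2597 - 3905*1/1301 = 3966/2597 - 3905/1301 = -4981519/3378697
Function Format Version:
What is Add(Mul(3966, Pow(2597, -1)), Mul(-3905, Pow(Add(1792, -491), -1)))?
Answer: Rational(-4981519, 3378697) ≈ -1.4744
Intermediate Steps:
Add(Mul(3966, Pow(2597, -1)), Mul(-3905, Pow(Add(1792, -491), -1))) = Add(Mul(3966, Rational(1, 2597)), Mul(-3905, Pow(1301, -1))) = Add(Rational(3966, 2597), Mul(-3905, Rational(1, 1301))) = Add(Rational(3966, 2597), Rational(-3905, 1301)) = Rational(-4981519, 3378697)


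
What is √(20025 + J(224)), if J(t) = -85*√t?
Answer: √(20025 - 340*√14) ≈ 136.94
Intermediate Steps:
√(20025 + J(224)) = √(20025 - 340*√14)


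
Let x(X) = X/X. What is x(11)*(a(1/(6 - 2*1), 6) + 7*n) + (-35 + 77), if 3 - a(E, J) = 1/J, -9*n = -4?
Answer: 863/18 ≈ 47.944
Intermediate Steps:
n = 4/9 (n = -⅑*(-4) = 4/9 ≈ 0.44444)
x(X) = 1
a(E, J) = 3 - 1/J
x(11)*(a(1/(6 - 2*1), 6) + 7*n) + (-35 + 77) = 1*((3 - 1/6) + 7*(4/9)) + (-35 + 77) = 1*((3 - 1*⅙) + 28/9) + 42 = 1*((3 - ⅙) + 28/9) + 42 = 1*(17/6 + 28/9) + 42 = 1*(107/18) + 42 = 107/18 + 42 = 863/18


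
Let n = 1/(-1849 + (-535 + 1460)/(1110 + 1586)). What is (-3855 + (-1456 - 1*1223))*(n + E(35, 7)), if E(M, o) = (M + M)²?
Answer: -14506367675976/453089 ≈ -3.2017e+7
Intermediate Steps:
E(M, o) = 4*M² (E(M, o) = (2*M)² = 4*M²)
n = -2696/4983979 (n = 1/(-1849 + 925/2696) = 1/(-4983979/2696) = -2696/4983979 ≈ -0.00054093)
(-3855 + (-1456 - 1*1223))*(n + E(35, 7)) = (-3855 + (-1456 - 1*1223))*(-2696/4983979 + 4*35²) = (-3855 + (-1456 - 1223))*(-2696/4983979 + 4*1225) = (-3855 - 2679)*(-2696/4983979 + 4900) = -6534*24421494404/4983979 = -14506367675976/453089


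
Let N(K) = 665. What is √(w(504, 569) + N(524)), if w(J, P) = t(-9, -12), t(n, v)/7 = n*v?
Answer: 7*√29 ≈ 37.696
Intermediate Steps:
t(n, v) = 7*n*v (t(n, v) = 7*(n*v) = 7*n*v)
w(J, P) = 756 (w(J, P) = 7*(-9)*(-12) = 756)
√(w(504, 569) + N(524)) = √(756 + 665) = √1421 = 7*√29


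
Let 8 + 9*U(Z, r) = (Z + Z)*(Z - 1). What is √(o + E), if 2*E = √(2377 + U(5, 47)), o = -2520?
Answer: √(-90720 + 30*√857)/6 ≈ 49.956*I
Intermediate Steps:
U(Z, r) = -8/9 + 2*Z*(-1 + Z)/9 (U(Z, r) = -8/9 + ((Z + Z)*(Z - 1))/9 = -8/9 + ((2*Z)*(-1 + Z))/9 = -8/9 + (2*Z*(-1 + Z))/9 = -8/9 + 2*Z*(-1 + Z)/9)
E = 5*√857/6 (E = √(2377 + (-8/9 - 2/9*5 + (2/9)*5²))/2 = √(2377 + (-8/9 - 10/9 + (2/9)*25))/2 = √(2377 + (-8/9 - 10/9 + 50/9))/2 = √(2377 + 32/9)/2 = √(21425/9)/2 = (5*√857/3)/2 = 5*√857/6 ≈ 24.395)
√(o + E) = √(-2520 + 5*√857/6)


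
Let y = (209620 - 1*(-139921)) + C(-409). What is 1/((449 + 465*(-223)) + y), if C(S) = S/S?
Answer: 1/246296 ≈ 4.0602e-6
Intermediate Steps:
C(S) = 1
y = 349542 (y = (209620 - 1*(-139921)) + 1 = (209620 + 139921) + 1 = 349541 + 1 = 349542)
1/((449 + 465*(-223)) + y) = 1/((449 + 465*(-223)) + 349542) = 1/((449 - 103695) + 349542) = 1/(-103246 + 349542) = 1/246296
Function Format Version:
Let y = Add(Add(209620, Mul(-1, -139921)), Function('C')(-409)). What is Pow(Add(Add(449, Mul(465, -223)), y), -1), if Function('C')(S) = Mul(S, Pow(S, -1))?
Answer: Rational(1, 246296) ≈ 4.0602e-6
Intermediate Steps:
Function('C')(S) = 1
y = 349542 (y = Add(Add(209620, Mul(-1, -139921)), 1) = Add(Add(209620, 139921), 1) = Add(349541, 1) = 349542)
Pow(Add(Add(449, Mul(465, -223)), y), -1) = Pow(Add(Add(449, Mul(465, -223)), 349542), -1) = Pow(Add(Add(449, -103695), 349542), -1) = Pow(Add(-103246, 349542), -1) = Pow(246296, -1) = Rational(1, 246296)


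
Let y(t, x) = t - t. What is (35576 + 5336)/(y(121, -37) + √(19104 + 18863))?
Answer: 40912*√37967/37967 ≈ 209.97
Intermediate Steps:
y(t, x) = 0
(35576 + 5336)/(y(121, -37) + √(19104 + 18863)) = (35576 + 5336)/(0 + √(19104 + 18863)) = 40912/(0 + √37967) = 40912/(√37967) = 40912*(√37967/37967) = 40912*√37967/37967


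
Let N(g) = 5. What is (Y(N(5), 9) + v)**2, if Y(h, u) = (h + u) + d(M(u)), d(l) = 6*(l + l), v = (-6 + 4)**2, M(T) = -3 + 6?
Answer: 2916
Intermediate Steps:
M(T) = 3
v = 4 (v = (-2)**2 = 4)
d(l) = 12*l (d(l) = 6*(2*l) = 12*l)
Y(h, u) = 36 + h + u (Y(h, u) = (h + u) + 12*3 = (h + u) + 36 = 36 + h + u)
(Y(N(5), 9) + v)**2 = ((36 + 5 + 9) + 4)**2 = (50 + 4)**2 = 54**2 = 2916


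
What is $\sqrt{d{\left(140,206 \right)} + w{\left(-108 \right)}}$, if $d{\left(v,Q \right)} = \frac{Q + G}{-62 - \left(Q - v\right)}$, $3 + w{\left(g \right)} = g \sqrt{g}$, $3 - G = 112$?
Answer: $\frac{\sqrt{-962 - 165888 i \sqrt{3}}}{16} \approx 23.65 - 23.729 i$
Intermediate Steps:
$G = -109$ ($G = 3 - 112 = -109$)
$w{\left(g \right)} = -3 + g^{\frac{3}{2}}$ ($w{\left(g \right)} = -3 + g \sqrt{g} = -3 + g^{\frac{3}{2}}$)
$d{\left(v,Q \right)} = \frac{-109 + Q}{-62 + v - Q}$ ($d{\left(v,Q \right)} = \frac{Q - 109}{-62 - \left(Q - v\right)} = \frac{-109 + Q}{-62 + v - Q}$)
$\sqrt{d{\left(140,206 \right)} + w{\left(-108 \right)}} = \sqrt{\frac{109 - 206}{62 + 206 - 140} - \left(3 - \left(-108\right)^{\frac{3}{2}}\right)} = \sqrt{\frac{109 - 206}{62 + 206 - 140} - \left(3 + 648 i \sqrt{3}\right)} = \sqrt{\frac{1}{128} \left(-97\right) - \left(3 + 648 i \sqrt{3}\right)} = \sqrt{- \frac{97}{128} - \left(3 + 648 i \sqrt{3}\right)} = \sqrt{- \frac{481}{128} - 648 i \sqrt{3}}$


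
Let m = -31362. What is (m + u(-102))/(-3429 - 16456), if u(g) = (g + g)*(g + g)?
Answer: -10254/19885 ≈ -0.51567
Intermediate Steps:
u(g) = 4*g² (u(g) = (2*g)*(2*g) = 4*g²)
(m + u(-102))/(-3429 - 16456) = (-31362 + 4*(-102)²)/(-3429 - 16456) = (-31362 + 4*10404)/(-19885) = (-31362 + 41616)*(-1/19885) = 10254*(-1/19885) = -10254/19885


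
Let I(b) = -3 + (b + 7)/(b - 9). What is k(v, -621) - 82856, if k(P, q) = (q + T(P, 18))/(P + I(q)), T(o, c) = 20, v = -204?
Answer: -5376999373/64898 ≈ -82853.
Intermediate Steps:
I(b) = -3 + (7 + b)/(-9 + b)
k(P, q) = (20 + q)/(P + 2*(17 - q)/(-9 + q)) (k(P, q) = (q + 20)/(P + 2*(17 - q)/(-9 + q)) = (20 + q)/(P + 2*(17 - q)/(-9 + q)))
k(v, -621) - 82856 = (-9 - 621)*(20 - 621)/(34 - 2*(-621) - 204*(-9 - 621)) - 82856 = -630*(-601)/(34 + 1242 - 204*(-630)) - 82856 = -630*(-601)/(34 + 1242 + 128520) - 82856 = -630*(-601)/129796 - 82856 = (1/129796)*(-630)*(-601) - 82856 = 189315/64898 - 82856 = -5376999373/64898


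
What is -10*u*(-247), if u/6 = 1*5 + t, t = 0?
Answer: 74100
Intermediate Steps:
u = 30 (u = 6*(1*5 + 0) = 6*(5 + 0) = 6*5 = 30)
-10*u*(-247) = -10*30*(-247) = -300*(-247) = 74100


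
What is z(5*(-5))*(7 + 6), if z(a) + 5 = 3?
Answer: -26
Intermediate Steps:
z(a) = -2 (z(a) = -5 + 3 = -2)
z(5*(-5))*(7 + 6) = -2*(7 + 6) = -2*13 = -26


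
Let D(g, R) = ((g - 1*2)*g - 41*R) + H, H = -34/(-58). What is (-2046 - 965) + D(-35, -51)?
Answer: 10892/29 ≈ 375.59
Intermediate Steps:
H = 17/29 (H = -34*(-1/58) = 17/29 ≈ 0.58621)
D(g, R) = 17/29 - 41*R + g*(-2 + g) (D(g, R) = ((g - 1*2)*g - 41*R) + 17/29 = ((g - 2)*g - 41*R) + 17/29 = ((-2 + g)*g - 41*R) + 17/29 = (g*(-2 + g) - 41*R) + 17/29 = (-41*R + g*(-2 + g)) + 17/29 = 17/29 - 41*R + g*(-2 + g))
(-2046 - 965) + D(-35, -51) = (-2046 - 965) + (17/29 + (-35)² - 41*(-51) - 2*(-35)) = -3011 + (17/29 + 1225 + 2091 + 70) = -3011 + 98211/29 = 10892/29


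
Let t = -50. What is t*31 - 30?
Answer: -1580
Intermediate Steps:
t*31 - 30 = -50*31 - 30 = -1550 - 30 = -1580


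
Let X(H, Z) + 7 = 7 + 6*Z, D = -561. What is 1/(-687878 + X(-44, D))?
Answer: -1/691244 ≈ -1.4467e-6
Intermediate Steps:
X(H, Z) = 6*Z (X(H, Z) = -7 + (7 + 6*Z) = 6*Z)
1/(-687878 + X(-44, D)) = 1/(-687878 + 6*(-561)) = 1/(-687878 - 3366) = 1/(-691244) = -1/691244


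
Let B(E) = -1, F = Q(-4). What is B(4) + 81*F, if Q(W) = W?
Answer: -325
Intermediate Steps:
F = -4
B(4) + 81*F = -1 + 81*(-4) = -1 - 324 = -325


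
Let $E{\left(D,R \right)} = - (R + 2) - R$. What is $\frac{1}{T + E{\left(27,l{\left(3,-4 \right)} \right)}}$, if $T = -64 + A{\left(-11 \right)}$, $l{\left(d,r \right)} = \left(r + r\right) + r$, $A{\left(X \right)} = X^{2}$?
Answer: $\frac{1}{79} \approx 0.012658$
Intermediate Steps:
$l{\left(d,r \right)} = 3 r$ ($l{\left(d,r \right)} = 2 r + r = 3 r$)
$E{\left(D,R \right)} = -2 - 2 R$ ($E{\left(D,R \right)} = - (2 + R) - R = \left(-2 - R\right) - R = -2 - 2 R$)
$T = 57$ ($T = -64 + \left(-11\right)^{2} = -64 + 121 = 57$)
$\frac{1}{T + E{\left(27,l{\left(3,-4 \right)} \right)}} = \frac{1}{57 - \left(2 + 2 \cdot 3 \left(-4\right)\right)} = \frac{1}{57 - -22} = \frac{1}{57 + \left(-2 + 24\right)} = \frac{1}{57 + 22} = \frac{1}{79}$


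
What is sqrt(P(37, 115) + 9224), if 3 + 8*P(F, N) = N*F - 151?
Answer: sqrt(155786)/4 ≈ 98.674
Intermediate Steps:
P(F, N) = -77/4 + F*N/8 (P(F, N) = -3/8 + (N*F - 151)/8 = -3/8 + (F*N - 151)/8 = -3/8 + (-151 + F*N)/8 = -3/8 + (-151/8 + F*N/8) = -77/4 + F*N/8)
sqrt(P(37, 115) + 9224) = sqrt((-77/4 + (1/8)*37*115) + 9224) = sqrt((-77/4 + 4255/8) + 9224) = sqrt(4101/8 + 9224) = sqrt(77893/8) = sqrt(155786)/4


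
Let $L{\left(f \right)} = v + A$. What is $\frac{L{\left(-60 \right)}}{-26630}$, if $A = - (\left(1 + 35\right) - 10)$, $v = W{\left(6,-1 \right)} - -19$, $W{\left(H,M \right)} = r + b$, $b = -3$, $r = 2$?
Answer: $\frac{4}{13315} \approx 0.00030041$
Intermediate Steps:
$W{\left(H,M \right)} = -1$ ($W{\left(H,M \right)} = 2 - 3 = -1$)
$v = 18$ ($v = -1 - -19 = -1 + 19 = 18$)
$A = -26$ ($A = - (36 - 10) = \left(-1\right) 26 = -26$)
$L{\left(f \right)} = -8$ ($L{\left(f \right)} = 18 - 26 = -8$)
$\frac{L{\left(-60 \right)}}{-26630} = - \frac{8}{-26630} = \left(-8\right) \left(- \frac{1}{26630}\right) = \frac{4}{13315}$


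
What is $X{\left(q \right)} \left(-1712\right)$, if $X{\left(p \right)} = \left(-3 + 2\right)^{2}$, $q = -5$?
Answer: $-1712$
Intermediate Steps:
$X{\left(p \right)} = 1$ ($X{\left(p \right)} = \left(-1\right)^{2} = 1$)
$X{\left(q \right)} \left(-1712\right) = 1 \left(-1712\right) = -1712$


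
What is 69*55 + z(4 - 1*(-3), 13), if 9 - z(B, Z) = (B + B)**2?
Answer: 3608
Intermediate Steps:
z(B, Z) = 9 - 4*B**2 (z(B, Z) = 9 - (B + B)**2 = 9 - (2*B)**2 = 9 - 4*B**2)
69*55 + z(4 - 1*(-3), 13) = 69*55 + (9 - 4*(4 - 1*(-3))**2) = 3795 + (9 - 4*(4 + 3)**2) = 3795 + (9 - 4*7**2) = 3795 + (9 - 4*49) = 3795 + (9 - 196) = 3795 - 187 = 3608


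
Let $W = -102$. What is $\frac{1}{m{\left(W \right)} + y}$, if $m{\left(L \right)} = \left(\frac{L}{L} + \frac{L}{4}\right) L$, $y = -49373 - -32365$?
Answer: $- \frac{1}{14509} \approx -6.8923 \cdot 10^{-5}$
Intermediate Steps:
$y = -17008$ ($y = -49373 + 32365 = -17008$)
$m{\left(L \right)} = L \left(1 + \frac{L}{4}\right)$ ($m{\left(L \right)} = \left(1 + L \frac{1}{4}\right) L = \left(1 + \frac{L}{4}\right) L = L \left(1 + \frac{L}{4}\right)$)
$\frac{1}{m{\left(W \right)} + y} = \frac{1}{\frac{1}{4} \left(-102\right) \left(4 - 102\right) - 17008} = \frac{1}{\frac{1}{4} \left(-102\right) \left(-98\right) - 17008} = \frac{1}{2499 - 17008} = \frac{1}{-14509} = - \frac{1}{14509}$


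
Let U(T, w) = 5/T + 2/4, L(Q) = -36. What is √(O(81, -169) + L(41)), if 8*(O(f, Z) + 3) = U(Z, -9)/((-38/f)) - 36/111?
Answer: 3*I*√23261768058/73112 ≈ 6.2583*I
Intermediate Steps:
U(T, w) = ½ + 5/T (U(T, w) = 5/T + 2*(¼) = 5/T + ½ = ½ + 5/T)
O(f, Z) = -225/74 - f*(10 + Z)/(608*Z) (O(f, Z) = -3 + (((10 + Z)/(2*Z))/((-38/f)) - 36/111)/8 = -3 + (((10 + Z)/(2*Z))*(-f/38) - 36*1/111)/8 = -3 + (-f*(10 + Z)/(76*Z) - 12/37)/8 = -3 + (-12/37 - f*(10 + Z)/(76*Z))/8 = -3 + (-3/74 - f*(10 + Z)/(608*Z)) = -225/74 - f*(10 + Z)/(608*Z))
√(O(81, -169) + L(41)) = √((1/22496)*(-68400*(-169) - 37*81*(10 - 169))/(-169) - 36) = √((1/22496)*(-1/169)*(11559600 - 37*81*(-159)) - 36) = √((1/22496)*(-1/169)*(11559600 + 476523) - 36) = √((1/22496)*(-1/169)*12036123 - 36) = √(-12036123/3801824 - 36) = √(-148901787/3801824) = 3*I*√23261768058/73112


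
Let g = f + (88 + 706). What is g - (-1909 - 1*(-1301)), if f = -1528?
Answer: -126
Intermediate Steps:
g = -734 (g = -1528 + (88 + 706) = -1528 + 794 = -734)
g - (-1909 - 1*(-1301)) = -734 - (-1909 - 1*(-1301)) = -734 - (-1909 + 1301) = -734 - 1*(-608) = -734 + 608 = -126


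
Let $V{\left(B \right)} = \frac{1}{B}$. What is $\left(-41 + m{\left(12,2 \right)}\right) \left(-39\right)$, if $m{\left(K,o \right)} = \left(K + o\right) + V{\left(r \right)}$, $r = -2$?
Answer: $\frac{2145}{2} \approx 1072.5$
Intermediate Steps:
$m{\left(K,o \right)} = - \frac{1}{2} + K + o$ ($m{\left(K,o \right)} = \left(K + o\right) + \frac{1}{-2} = \left(K + o\right) - \frac{1}{2} = - \frac{1}{2} + K + o$)
$\left(-41 + m{\left(12,2 \right)}\right) \left(-39\right) = \left(-41 + \left(- \frac{1}{2} + 12 + 2\right)\right) \left(-39\right) = \left(-41 + \frac{27}{2}\right) \left(-39\right) = \left(- \frac{55}{2}\right) \left(-39\right) = \frac{2145}{2}$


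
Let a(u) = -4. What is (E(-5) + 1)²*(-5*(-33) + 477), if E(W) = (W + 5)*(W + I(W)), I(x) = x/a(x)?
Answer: 642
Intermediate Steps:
I(x) = -x/4 (I(x) = x/(-4) = x*(-¼) = -x/4)
E(W) = 3*W*(5 + W)/4 (E(W) = (W + 5)*(W - W/4) = (5 + W)*(3*W/4) = 3*W*(5 + W)/4)
(E(-5) + 1)²*(-5*(-33) + 477) = ((¾)*(-5)*(5 - 5) + 1)²*(-5*(-33) + 477) = ((¾)*(-5)*0 + 1)²*(165 + 477) = (0 + 1)²*642 = 1²*642 = 1*642 = 642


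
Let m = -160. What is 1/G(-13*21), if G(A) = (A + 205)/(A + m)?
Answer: 433/68 ≈ 6.3676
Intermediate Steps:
G(A) = (205 + A)/(-160 + A) (G(A) = (A + 205)/(A - 160) = (205 + A)/(-160 + A))
1/G(-13*21) = 1/((205 - 13*21)/(-160 - 13*21)) = 1/((205 - 273)/(-160 - 273)) = 1/(-68/(-433)) = 1/(-1/433*(-68)) = 1/(68/433) = 433/68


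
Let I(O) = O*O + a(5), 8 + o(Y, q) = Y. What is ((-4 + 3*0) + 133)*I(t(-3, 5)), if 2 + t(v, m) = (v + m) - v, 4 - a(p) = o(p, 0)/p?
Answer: 8772/5 ≈ 1754.4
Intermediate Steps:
o(Y, q) = -8 + Y
a(p) = 4 - (-8 + p)/p
t(v, m) = -2 + m (t(v, m) = -2 + ((v + m) - v) = -2 + ((m + v) - v) = -2 + m)
I(O) = 23/5 + O² (I(O) = O*O + (3 + 8/5) = O² + (3 + 8*(⅕)) = O² + (3 + 8/5) = O² + 23/5 = 23/5 + O²)
((-4 + 3*0) + 133)*I(t(-3, 5)) = ((-4 + 3*0) + 133)*(23/5 + (-2 + 5)²) = ((-4 + 0) + 133)*(23/5 + 3²) = (-4 + 133)*(23/5 + 9) = 129*(68/5) = 8772/5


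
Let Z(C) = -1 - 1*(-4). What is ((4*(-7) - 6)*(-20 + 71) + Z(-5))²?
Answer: 2996361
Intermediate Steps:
Z(C) = 3 (Z(C) = -1 + 4 = 3)
((4*(-7) - 6)*(-20 + 71) + Z(-5))² = ((4*(-7) - 6)*(-20 + 71) + 3)² = ((-28 - 6)*51 + 3)² = (-34*51 + 3)² = (-1734 + 3)² = (-1731)² = 2996361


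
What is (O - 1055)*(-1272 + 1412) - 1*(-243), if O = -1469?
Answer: -353117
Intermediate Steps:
(O - 1055)*(-1272 + 1412) - 1*(-243) = (-1469 - 1055)*(-1272 + 1412) - 1*(-243) = -2524*140 + 243 = -353360 + 243 = -353117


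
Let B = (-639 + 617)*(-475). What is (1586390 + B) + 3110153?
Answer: 4706993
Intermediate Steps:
B = 10450 (B = -22*(-475) = 10450)
(1586390 + B) + 3110153 = (1586390 + 10450) + 3110153 = 1596840 + 3110153 = 4706993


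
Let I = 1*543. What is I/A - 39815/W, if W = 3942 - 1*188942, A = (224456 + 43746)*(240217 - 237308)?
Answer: 3106374824567/14433692933000 ≈ 0.21522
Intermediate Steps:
A = 780199618 (A = 268202*2909 = 780199618)
I = 543
W = -185000 (W = 3942 - 188942 = -185000)
I/A - 39815/W = 543/780199618 - 39815/(-185000) = 543*(1/780199618) - 39815*(-1/185000) = 543/780199618 + 7963/37000 = 3106374824567/14433692933000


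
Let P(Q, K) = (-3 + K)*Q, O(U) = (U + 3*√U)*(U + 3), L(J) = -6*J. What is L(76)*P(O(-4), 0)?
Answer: 5472 - 8208*I ≈ 5472.0 - 8208.0*I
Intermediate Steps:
O(U) = (3 + U)*(U + 3*√U) (O(U) = (U + 3*√U)*(3 + U) = (3 + U)*(U + 3*√U))
P(Q, K) = Q*(-3 + K)
L(76)*P(O(-4), 0) = (-6*76)*(((-4)² + 3*(-4) + 3*(-4)^(3/2) + 9*√(-4))*(-3 + 0)) = -456*(16 - 12 + 3*(-8*I) + 9*(2*I))*(-3) = -456*(16 - 12 - 24*I + 18*I)*(-3) = -456*(4 - 6*I)*(-3) = -456*(-12 + 18*I) = 5472 - 8208*I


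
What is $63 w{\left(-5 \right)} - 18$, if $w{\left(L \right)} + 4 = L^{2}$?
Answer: $1305$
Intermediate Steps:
$w{\left(L \right)} = -4 + L^{2}$
$63 w{\left(-5 \right)} - 18 = 63 \left(-4 + \left(-5\right)^{2}\right) - 18 = 63 \left(-4 + 25\right) - 18 = 63 \cdot 21 - 18 = 1323 - 18 = 1305$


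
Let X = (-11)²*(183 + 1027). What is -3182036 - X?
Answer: -3328446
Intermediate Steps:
X = 146410 (X = 121*1210 = 146410)
-3182036 - X = -3182036 - 1*146410 = -3182036 - 146410 = -3328446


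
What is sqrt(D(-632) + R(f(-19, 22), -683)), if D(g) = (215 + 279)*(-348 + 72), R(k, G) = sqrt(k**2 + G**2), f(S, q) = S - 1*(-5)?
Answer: sqrt(-136344 + sqrt(466685)) ≈ 368.32*I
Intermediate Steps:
f(S, q) = 5 + S (f(S, q) = S + 5 = 5 + S)
R(k, G) = sqrt(G**2 + k**2)
D(g) = -136344 (D(g) = 494*(-276) = -136344)
sqrt(D(-632) + R(f(-19, 22), -683)) = sqrt(-136344 + sqrt((-683)**2 + (5 - 19)**2)) = sqrt(-136344 + sqrt(466489 + (-14)**2)) = sqrt(-136344 + sqrt(466489 + 196)) = sqrt(-136344 + sqrt(466685))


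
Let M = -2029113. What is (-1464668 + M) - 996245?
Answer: -4490026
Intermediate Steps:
(-1464668 + M) - 996245 = (-1464668 - 2029113) - 996245 = -3493781 - 996245 = -4490026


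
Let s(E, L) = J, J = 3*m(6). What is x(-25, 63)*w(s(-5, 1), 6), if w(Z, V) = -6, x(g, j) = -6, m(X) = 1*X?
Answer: 36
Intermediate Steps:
m(X) = X
J = 18 (J = 3*6 = 18)
s(E, L) = 18
x(-25, 63)*w(s(-5, 1), 6) = -6*(-6) = 36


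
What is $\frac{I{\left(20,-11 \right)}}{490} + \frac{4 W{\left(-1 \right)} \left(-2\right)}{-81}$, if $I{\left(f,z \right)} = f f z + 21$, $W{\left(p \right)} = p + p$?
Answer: $- \frac{362539}{39690} \approx -9.1343$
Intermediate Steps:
$W{\left(p \right)} = 2 p$
$I{\left(f,z \right)} = 21 + z f^{2}$ ($I{\left(f,z \right)} = f^{2} z + 21 = z f^{2} + 21 = 21 + z f^{2}$)
$\frac{I{\left(20,-11 \right)}}{490} + \frac{4 W{\left(-1 \right)} \left(-2\right)}{-81} = \frac{21 - 11 \cdot 20^{2}}{490} + \frac{4 \cdot 2 \left(-1\right) \left(-2\right)}{-81} = \left(21 - 4400\right) \frac{1}{490} + 4 \left(-2\right) \left(-2\right) \left(- \frac{1}{81}\right) = \left(21 - 4400\right) \frac{1}{490} + \left(-8\right) \left(-2\right) \left(- \frac{1}{81}\right) = \left(-4379\right) \frac{1}{490} + 16 \left(- \frac{1}{81}\right) = - \frac{4379}{490} - \frac{16}{81} = - \frac{362539}{39690}$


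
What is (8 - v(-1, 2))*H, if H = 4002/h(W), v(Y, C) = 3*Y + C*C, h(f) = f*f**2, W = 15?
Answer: 9338/1125 ≈ 8.3004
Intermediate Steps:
h(f) = f**3
v(Y, C) = C**2 + 3*Y (v(Y, C) = 3*Y + C**2 = C**2 + 3*Y)
H = 1334/1125 (H = 4002/(15**3) = 4002/3375 = 4002*(1/3375) = 1334/1125 ≈ 1.1858)
(8 - v(-1, 2))*H = (8 - (2**2 + 3*(-1)))*(1334/1125) = (8 - (4 - 3))*(1334/1125) = (8 - 1*1)*(1334/1125) = (8 - 1)*(1334/1125) = 7*(1334/1125) = 9338/1125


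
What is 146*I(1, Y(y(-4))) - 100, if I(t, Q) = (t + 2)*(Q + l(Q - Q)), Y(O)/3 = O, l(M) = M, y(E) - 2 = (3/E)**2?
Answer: 26137/8 ≈ 3267.1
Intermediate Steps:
y(E) = 2 + 9/E**2 (y(E) = 2 + (3/E)**2 = 2 + 9/E**2)
Y(O) = 3*O
I(t, Q) = Q*(2 + t) (I(t, Q) = (t + 2)*(Q + (Q - Q)) = (2 + t)*(Q + 0) = (2 + t)*Q = Q*(2 + t))
146*I(1, Y(y(-4))) - 100 = 146*((3*(2 + 9/(-4)**2))*(2 + 1)) - 100 = 146*((3*(2 + 9*(1/16)))*3) - 100 = 146*((3*(2 + 9/16))*3) - 100 = 146*((3*(41/16))*3) - 100 = 146*((123/16)*3) - 100 = 146*(369/16) - 100 = 26937/8 - 100 = 26137/8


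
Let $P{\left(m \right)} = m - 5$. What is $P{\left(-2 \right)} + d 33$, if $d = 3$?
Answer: $92$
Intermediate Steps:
$P{\left(m \right)} = -5 + m$
$P{\left(-2 \right)} + d 33 = \left(-5 - 2\right) + 3 \cdot 33 = -7 + 99 = 92$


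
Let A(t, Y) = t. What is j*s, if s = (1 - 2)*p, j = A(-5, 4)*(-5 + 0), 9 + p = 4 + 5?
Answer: 0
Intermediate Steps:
p = 0 (p = -9 + (4 + 5) = -9 + 9 = 0)
j = 25 (j = -5*(-5 + 0) = -5*(-5) = 25)
s = 0 (s = (1 - 2)*0 = -1*0 = 0)
j*s = 25*0 = 0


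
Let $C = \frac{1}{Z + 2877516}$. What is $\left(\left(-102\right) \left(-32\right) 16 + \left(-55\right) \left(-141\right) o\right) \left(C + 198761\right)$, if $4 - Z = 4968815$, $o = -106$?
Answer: $- \frac{319983632260594164}{2091295} \approx -1.5301 \cdot 10^{11}$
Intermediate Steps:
$Z = -4968811$ ($Z = 4 - 4968815 = -4968811$)
$C = - \frac{1}{2091295}$ ($C = \frac{1}{-4968811 + 2877516} = \frac{1}{-2091295} = - \frac{1}{2091295} \approx -4.7817 \cdot 10^{-7}$)
$\left(\left(-102\right) \left(-32\right) 16 + \left(-55\right) \left(-141\right) o\right) \left(C + 198761\right) = \left(\left(-102\right) \left(-32\right) 16 + \left(-55\right) \left(-141\right) \left(-106\right)\right) \left(- \frac{1}{2091295} + 198761\right) = \left(3264 \cdot 16 + 7755 \left(-106\right)\right) \frac{415667885494}{2091295} = \left(52224 - 822030\right) \frac{415667885494}{2091295} = \left(-769806\right) \frac{415667885494}{2091295} = - \frac{319983632260594164}{2091295}$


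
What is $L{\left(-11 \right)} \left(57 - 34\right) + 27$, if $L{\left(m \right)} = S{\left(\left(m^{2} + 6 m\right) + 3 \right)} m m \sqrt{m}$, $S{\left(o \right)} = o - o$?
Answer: $27$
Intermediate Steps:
$S{\left(o \right)} = 0$
$L{\left(m \right)} = 0$ ($L{\left(m \right)} = 0 m m \sqrt{m} = 0 m \sqrt{m} = 0 \sqrt{m} = 0$)
$L{\left(-11 \right)} \left(57 - 34\right) + 27 = 0 \left(57 - 34\right) + 27 = 0 \cdot 23 + 27 = 0 + 27 = 27$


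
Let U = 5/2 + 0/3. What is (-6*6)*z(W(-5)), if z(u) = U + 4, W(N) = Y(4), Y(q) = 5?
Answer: -234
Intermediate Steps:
U = 5/2 (U = 5*(½) + 0*(⅓) = 5/2 + 0 = 5/2 ≈ 2.5000)
W(N) = 5
z(u) = 13/2 (z(u) = 5/2 + 4 = 13/2)
(-6*6)*z(W(-5)) = -6*6*(13/2) = -36*13/2 = -234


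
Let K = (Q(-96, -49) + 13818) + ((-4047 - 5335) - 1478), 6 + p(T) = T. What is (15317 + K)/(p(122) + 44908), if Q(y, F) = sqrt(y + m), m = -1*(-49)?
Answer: 18275/45024 + I*sqrt(47)/45024 ≈ 0.40589 + 0.00015227*I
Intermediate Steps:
m = 49
Q(y, F) = sqrt(49 + y) (Q(y, F) = sqrt(y + 49) = sqrt(49 + y))
p(T) = -6 + T
K = 2958 + I*sqrt(47) (K = (sqrt(49 - 96) + 13818) + ((-4047 - 5335) - 1478) = (sqrt(-47) + 13818) + (-9382 - 1478) = (I*sqrt(47) + 13818) - 10860 = (13818 + I*sqrt(47)) - 10860 = 2958 + I*sqrt(47) ≈ 2958.0 + 6.8557*I)
(15317 + K)/(p(122) + 44908) = (15317 + (2958 + I*sqrt(47)))/((-6 + 122) + 44908) = (18275 + I*sqrt(47))/(116 + 44908) = (18275 + I*sqrt(47))/45024 = (18275 + I*sqrt(47))*(1/45024) = 18275/45024 + I*sqrt(47)/45024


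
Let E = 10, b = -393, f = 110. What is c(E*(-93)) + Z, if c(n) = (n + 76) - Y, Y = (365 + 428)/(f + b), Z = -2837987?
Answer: -803391210/283 ≈ -2.8388e+6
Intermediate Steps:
Y = -793/283 (Y = (365 + 428)/(110 - 393) = 793/(-283) = 793*(-1/283) = -793/283 ≈ -2.8021)
c(n) = 22301/283 + n (c(n) = (n + 76) - 1*(-793/283) = (76 + n) + 793/283 = 22301/283 + n)
c(E*(-93)) + Z = (22301/283 + 10*(-93)) - 2837987 = (22301/283 - 930) - 2837987 = -240889/283 - 2837987 = -803391210/283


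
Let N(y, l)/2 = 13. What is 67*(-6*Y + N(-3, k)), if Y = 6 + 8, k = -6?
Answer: -3886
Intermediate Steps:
N(y, l) = 26 (N(y, l) = 2*13 = 26)
Y = 14
67*(-6*Y + N(-3, k)) = 67*(-6*14 + 26) = 67*(-84 + 26) = 67*(-58) = -3886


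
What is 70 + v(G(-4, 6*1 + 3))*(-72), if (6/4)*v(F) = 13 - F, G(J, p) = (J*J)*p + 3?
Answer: 6502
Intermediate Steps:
G(J, p) = 3 + p*J**2 (G(J, p) = J**2*p + 3 = p*J**2 + 3 = 3 + p*J**2)
v(F) = 26/3 - 2*F/3 (v(F) = 2*(13 - F)/3 = 26/3 - 2*F/3)
70 + v(G(-4, 6*1 + 3))*(-72) = 70 + (26/3 - 2*(3 + (6*1 + 3)*(-4)**2)/3)*(-72) = 70 + (26/3 - 2*(3 + (6 + 3)*16)/3)*(-72) = 70 + (26/3 - 2*(3 + 9*16)/3)*(-72) = 70 + (26/3 - 2*(3 + 144)/3)*(-72) = 70 + (26/3 - 2/3*147)*(-72) = 70 + (26/3 - 98)*(-72) = 70 - 268/3*(-72) = 70 + 6432 = 6502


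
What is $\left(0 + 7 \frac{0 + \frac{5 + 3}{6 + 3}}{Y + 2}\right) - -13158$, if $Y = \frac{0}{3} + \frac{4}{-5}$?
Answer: $\frac{355406}{27} \approx 13163.0$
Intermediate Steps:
$Y = - \frac{4}{5}$ ($Y = 0 \cdot \frac{1}{3} + 4 \left(- \frac{1}{5}\right) = 0 - \frac{4}{5} = - \frac{4}{5} \approx -0.8$)
$\left(0 + 7 \frac{0 + \frac{5 + 3}{6 + 3}}{Y + 2}\right) - -13158 = \left(0 + 7 \frac{0 + \frac{5 + 3}{6 + 3}}{- \frac{4}{5} + 2}\right) - -13158 = \left(0 + 7 \frac{0 + \frac{8}{9}}{\frac{6}{5}}\right) + 13158 = \left(0 + 7 \left(0 + 8 \cdot \frac{1}{9}\right) \frac{5}{6}\right) + 13158 = \left(0 + 7 \left(0 + \frac{8}{9}\right) \frac{5}{6}\right) + 13158 = \left(0 + 7 \cdot \frac{8}{9} \cdot \frac{5}{6}\right) + 13158 = \left(0 + 7 \cdot \frac{20}{27}\right) + 13158 = \left(0 + \frac{140}{27}\right) + 13158 = \frac{140}{27} + 13158 = \frac{355406}{27}$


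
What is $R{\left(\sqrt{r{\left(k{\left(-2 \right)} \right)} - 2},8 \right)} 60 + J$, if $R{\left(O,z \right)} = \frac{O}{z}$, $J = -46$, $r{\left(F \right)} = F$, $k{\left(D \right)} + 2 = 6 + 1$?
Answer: $-46 + \frac{15 \sqrt{3}}{2} \approx -33.01$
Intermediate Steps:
$k{\left(D \right)} = 5$ ($k{\left(D \right)} = -2 + \left(6 + 1\right) = -2 + 7 = 5$)
$R{\left(\sqrt{r{\left(k{\left(-2 \right)} \right)} - 2},8 \right)} 60 + J = \frac{\sqrt{5 - 2}}{8} \cdot 60 - 46 = \sqrt{3} \cdot \frac{1}{8} \cdot 60 - 46 = \frac{\sqrt{3}}{8} \cdot 60 - 46 = \frac{15 \sqrt{3}}{2} - 46 = -46 + \frac{15 \sqrt{3}}{2}$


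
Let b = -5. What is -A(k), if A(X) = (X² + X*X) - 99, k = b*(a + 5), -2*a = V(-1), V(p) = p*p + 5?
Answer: -101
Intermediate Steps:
V(p) = 5 + p² (V(p) = p² + 5 = 5 + p²)
a = -3 (a = -(5 + (-1)²)/2 = -(5 + 1)/2 = -½*6 = -3)
k = -10 (k = -5*(-3 + 5) = -5*2 = -10)
A(X) = -99 + 2*X² (A(X) = (X² + X²) - 99 = 2*X² - 99 = -99 + 2*X²)
-A(k) = -(-99 + 2*(-10)²) = -(-99 + 2*100) = -(-99 + 200) = -1*101 = -101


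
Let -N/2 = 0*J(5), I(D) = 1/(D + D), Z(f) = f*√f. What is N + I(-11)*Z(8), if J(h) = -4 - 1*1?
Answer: -8*√2/11 ≈ -1.0285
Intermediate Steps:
J(h) = -5 (J(h) = -4 - 1 = -5)
Z(f) = f^(3/2)
I(D) = 1/(2*D)
N = 0 (N = -0*(-5) = -2*0 = 0)
N + I(-11)*Z(8) = 0 + ((½)/(-11))*8^(3/2) = 0 + ((½)*(-1/11))*(16*√2) = 0 - 8*√2/11 = -8*√2/11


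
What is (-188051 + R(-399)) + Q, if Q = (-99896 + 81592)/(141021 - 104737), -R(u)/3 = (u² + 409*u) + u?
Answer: -1586377340/9071 ≈ -1.7488e+5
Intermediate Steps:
R(u) = -1230*u - 3*u² (R(u) = -3*((u² + 409*u) + u) = -3*(u² + 410*u) = -1230*u - 3*u²)
Q = -4576/9071 (Q = -18304/36284 = -18304*1/36284 = -4576/9071 ≈ -0.50447)
(-188051 + R(-399)) + Q = (-188051 - 3*(-399)*(410 - 399)) - 4576/9071 = (-188051 - 3*(-399)*11) - 4576/9071 = (-188051 + 13167) - 4576/9071 = -174884 - 4576/9071 = -1586377340/9071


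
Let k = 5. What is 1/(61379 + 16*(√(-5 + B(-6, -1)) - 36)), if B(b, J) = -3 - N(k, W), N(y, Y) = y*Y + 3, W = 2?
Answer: 60803/3697010185 - 16*I*√21/3697010185 ≈ 1.6447e-5 - 1.9833e-8*I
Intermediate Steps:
N(y, Y) = 3 + Y*y (N(y, Y) = Y*y + 3 = 3 + Y*y)
B(b, J) = -16 (B(b, J) = -3 - (3 + 2*5) = -3 - (3 + 10) = -3 - 1*13 = -3 - 13 = -16)
1/(61379 + 16*(√(-5 + B(-6, -1)) - 36)) = 1/(61379 + 16*(√(-5 - 16) - 36)) = 1/(61379 + 16*(√(-21) - 36)) = 1/(61379 + 16*(I*√21 - 36)) = 1/(61379 + 16*(-36 + I*√21)) = 1/(61379 + (-576 + 16*I*√21)) = 1/(60803 + 16*I*√21)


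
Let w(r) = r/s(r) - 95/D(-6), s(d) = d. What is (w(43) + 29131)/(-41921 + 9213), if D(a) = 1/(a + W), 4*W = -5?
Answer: -119283/130832 ≈ -0.91173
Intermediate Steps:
W = -5/4 (W = (1/4)*(-5) = -5/4 ≈ -1.2500)
D(a) = 1/(-5/4 + a) (D(a) = 1/(a - 5/4) = 1/(-5/4 + a))
w(r) = 2759/4 (w(r) = r/r - 95/(4/(-5 + 4*(-6))) = 1 - 95/(4/(-5 - 24)) = 1 - 95/(4/(-29)) = 1 - 95/(4*(-1/29)) = 1 - 95/(-4/29) = 1 - 95*(-29/4) = 1 + 2755/4 = 2759/4)
(w(43) + 29131)/(-41921 + 9213) = (2759/4 + 29131)/(-41921 + 9213) = (119283/4)/(-32708) = (119283/4)*(-1/32708) = -119283/130832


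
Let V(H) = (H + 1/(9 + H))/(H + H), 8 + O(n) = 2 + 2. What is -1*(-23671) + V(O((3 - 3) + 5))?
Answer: 946859/40 ≈ 23671.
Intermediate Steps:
O(n) = -4 (O(n) = -8 + (2 + 2) = -8 + 4 = -4)
V(H) = (H + 1/(9 + H))/(2*H) (V(H) = (H + 1/(9 + H))/((2*H)) = (H + 1/(9 + H))*(1/(2*H)) = (H + 1/(9 + H))/(2*H))
-1*(-23671) + V(O((3 - 3) + 5)) = -1*(-23671) + (½)*(1 + (-4)² + 9*(-4))/(-4*(9 - 4)) = 23671 + (½)*(-¼)*(1 + 16 - 36)/5 = 23671 + (½)*(-¼)*(⅕)*(-19) = 23671 + 19/40 = 946859/40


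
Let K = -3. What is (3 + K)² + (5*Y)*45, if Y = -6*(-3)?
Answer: 4050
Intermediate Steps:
Y = 18
(3 + K)² + (5*Y)*45 = (3 - 3)² + (5*18)*45 = 0² + 90*45 = 0 + 4050 = 4050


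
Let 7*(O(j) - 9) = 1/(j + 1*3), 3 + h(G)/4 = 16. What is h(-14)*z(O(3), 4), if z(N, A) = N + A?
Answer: 14222/21 ≈ 677.24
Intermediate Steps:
h(G) = 52 (h(G) = -12 + 4*16 = -12 + 64 = 52)
O(j) = 9 + 1/(7*(3 + j)) (O(j) = 9 + 1/(7*(j + 1*3)) = 9 + 1/(7*(j + 3)) = 9 + 1/(7*(3 + j)))
z(N, A) = A + N
h(-14)*z(O(3), 4) = 52*(4 + (190 + 63*3)/(7*(3 + 3))) = 52*(4 + (⅐)*(190 + 189)/6) = 52*(4 + (⅐)*(⅙)*379) = 52*(4 + 379/42) = 52*(547/42) = 14222/21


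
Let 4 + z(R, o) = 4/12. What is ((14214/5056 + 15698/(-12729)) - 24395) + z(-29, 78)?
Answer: -785071767125/32178912 ≈ -24397.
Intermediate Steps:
z(R, o) = -11/3 (z(R, o) = -4 + 4/12 = -4 + 4*(1/12) = -4 + ⅓ = -11/3)
((14214/5056 + 15698/(-12729)) - 24395) + z(-29, 78) = ((14214/5056 + 15698/(-12729)) - 24395) - 11/3 = ((14214*(1/5056) + 15698*(-1/12729)) - 24395) - 11/3 = ((7107/2528 - 15698/12729) - 24395) - 11/3 = (50780459/32178912 - 24395) - 11/3 = -784953777781/32178912 - 11/3 = -785071767125/32178912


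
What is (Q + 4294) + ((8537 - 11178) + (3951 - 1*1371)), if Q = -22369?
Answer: -18136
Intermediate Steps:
(Q + 4294) + ((8537 - 11178) + (3951 - 1*1371)) = (-22369 + 4294) + ((8537 - 11178) + (3951 - 1*1371)) = -18075 + (-2641 + (3951 - 1371)) = -18075 + (-2641 + 2580) = -18075 - 61 = -18136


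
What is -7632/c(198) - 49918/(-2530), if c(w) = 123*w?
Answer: 3021197/155595 ≈ 19.417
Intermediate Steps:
-7632/c(198) - 49918/(-2530) = -7632/(123*198) - 49918/(-2530) = -7632/24354 - 49918*(-1/2530) = -7632*1/24354 + 2269/115 = -424/1353 + 2269/115 = 3021197/155595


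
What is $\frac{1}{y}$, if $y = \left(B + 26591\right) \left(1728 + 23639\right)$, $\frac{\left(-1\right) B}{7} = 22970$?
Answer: $- \frac{1}{3404226033} \approx -2.9375 \cdot 10^{-10}$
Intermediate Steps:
$B = -160790$ ($B = \left(-7\right) 22970 = -160790$)
$y = -3404226033$ ($y = \left(-160790 + 26591\right) \left(1728 + 23639\right) = \left(-134199\right) 25367 = -3404226033$)
$\frac{1}{y} = \frac{1}{-3404226033} = - \frac{1}{3404226033}$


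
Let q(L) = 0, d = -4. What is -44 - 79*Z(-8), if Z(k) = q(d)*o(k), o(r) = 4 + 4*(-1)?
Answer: -44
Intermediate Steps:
o(r) = 0 (o(r) = 4 - 4 = 0)
Z(k) = 0 (Z(k) = 0*0 = 0)
-44 - 79*Z(-8) = -44 - 79*0 = -44 + 0 = -44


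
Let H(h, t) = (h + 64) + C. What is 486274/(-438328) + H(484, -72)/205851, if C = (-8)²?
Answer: -16638622073/15038376188 ≈ -1.1064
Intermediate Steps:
C = 64
H(h, t) = 128 + h (H(h, t) = (h + 64) + 64 = (64 + h) + 64 = 128 + h)
486274/(-438328) + H(484, -72)/205851 = 486274/(-438328) + (128 + 484)/205851 = 486274*(-1/438328) + 612*(1/205851) = -243137/219164 + 204/68617 = -16638622073/15038376188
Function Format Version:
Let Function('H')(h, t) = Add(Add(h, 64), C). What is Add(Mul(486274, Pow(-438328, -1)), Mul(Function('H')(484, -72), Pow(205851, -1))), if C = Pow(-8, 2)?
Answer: Rational(-16638622073, 15038376188) ≈ -1.1064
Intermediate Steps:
C = 64
Function('H')(h, t) = Add(128, h) (Function('H')(h, t) = Add(Add(h, 64), 64) = Add(Add(64, h), 64) = Add(128, h))
Add(Mul(486274, Pow(-438328, -1)), Mul(Function('H')(484, -72), Pow(205851, -1))) = Add(Mul(486274, Pow(-438328, -1)), Mul(Add(128, 484), Pow(205851, -1))) = Add(Mul(486274, Rational(-1, 438328)), Mul(612, Rational(1, 205851))) = Add(Rational(-243137, 219164), Rational(204, 68617)) = Rational(-16638622073, 15038376188)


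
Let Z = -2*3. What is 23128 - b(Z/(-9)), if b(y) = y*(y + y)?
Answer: 208144/9 ≈ 23127.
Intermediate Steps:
Z = -6
b(y) = 2*y**2 (b(y) = y*(2*y) = 2*y**2)
23128 - b(Z/(-9)) = 23128 - 2*(-6/(-9))**2 = 23128 - 2*(-6*(-1/9))**2 = 23128 - 2*(2/3)**2 = 23128 - 2*4/9 = 23128 - 1*8/9 = 23128 - 8/9 = 208144/9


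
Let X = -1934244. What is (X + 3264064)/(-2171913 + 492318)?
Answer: -265964/335919 ≈ -0.79175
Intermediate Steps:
(X + 3264064)/(-2171913 + 492318) = (-1934244 + 3264064)/(-2171913 + 492318) = 1329820/(-1679595) = 1329820*(-1/1679595) = -265964/335919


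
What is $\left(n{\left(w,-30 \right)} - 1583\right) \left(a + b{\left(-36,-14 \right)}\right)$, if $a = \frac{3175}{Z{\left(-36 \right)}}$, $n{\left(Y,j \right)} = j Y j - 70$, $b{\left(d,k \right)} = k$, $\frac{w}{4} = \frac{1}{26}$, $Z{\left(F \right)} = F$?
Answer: $\frac{1857329}{12} \approx 1.5478 \cdot 10^{5}$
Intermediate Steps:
$w = \frac{2}{13}$ ($w = \frac{4}{26} = 4 \cdot \frac{1}{26} = \frac{2}{13} \approx 0.15385$)
$n{\left(Y,j \right)} = -70 + Y j^{2}$ ($n{\left(Y,j \right)} = Y j j - 70 = Y j^{2} - 70 = -70 + Y j^{2}$)
$a = - \frac{3175}{36}$ ($a = \frac{3175}{-36} = 3175 \left(- \frac{1}{36}\right) = - \frac{3175}{36} \approx -88.194$)
$\left(n{\left(w,-30 \right)} - 1583\right) \left(a + b{\left(-36,-14 \right)}\right) = \left(\left(-70 + \frac{2 \left(-30\right)^{2}}{13}\right) - 1583\right) \left(- \frac{3175}{36} - 14\right) = \left(\left(-70 + \frac{2}{13} \cdot 900\right) - 1583\right) \left(- \frac{3679}{36}\right) = \left(\left(-70 + \frac{1800}{13}\right) - 1583\right) \left(- \frac{3679}{36}\right) = \left(\frac{890}{13} - 1583\right) \left(- \frac{3679}{36}\right) = \left(- \frac{19689}{13}\right) \left(- \frac{3679}{36}\right) = \frac{1857329}{12}$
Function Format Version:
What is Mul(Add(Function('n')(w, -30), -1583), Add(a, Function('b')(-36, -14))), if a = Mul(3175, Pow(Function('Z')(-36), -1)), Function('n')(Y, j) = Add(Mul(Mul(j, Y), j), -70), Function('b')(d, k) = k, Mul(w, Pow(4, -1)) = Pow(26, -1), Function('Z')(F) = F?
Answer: Rational(1857329, 12) ≈ 1.5478e+5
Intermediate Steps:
w = Rational(2, 13) (w = Mul(4, Pow(26, -1)) = Mul(4, Rational(1, 26)) = Rational(2, 13) ≈ 0.15385)
Function('n')(Y, j) = Add(-70, Mul(Y, Pow(j, 2))) (Function('n')(Y, j) = Add(Mul(Mul(Y, j), j), -70) = Add(Mul(Y, Pow(j, 2)), -70) = Add(-70, Mul(Y, Pow(j, 2))))
a = Rational(-3175, 36) (a = Mul(3175, Pow(-36, -1)) = Mul(3175, Rational(-1, 36)) = Rational(-3175, 36) ≈ -88.194)
Mul(Add(Function('n')(w, -30), -1583), Add(a, Function('b')(-36, -14))) = Mul(Add(Add(-70, Mul(Rational(2, 13), Pow(-30, 2))), -1583), Add(Rational(-3175, 36), -14)) = Mul(Add(Add(-70, Mul(Rational(2, 13), 900)), -1583), Rational(-3679, 36)) = Mul(Add(Add(-70, Rational(1800, 13)), -1583), Rational(-3679, 36)) = Mul(Add(Rational(890, 13), -1583), Rational(-3679, 36)) = Mul(Rational(-19689, 13), Rational(-3679, 36)) = Rational(1857329, 12)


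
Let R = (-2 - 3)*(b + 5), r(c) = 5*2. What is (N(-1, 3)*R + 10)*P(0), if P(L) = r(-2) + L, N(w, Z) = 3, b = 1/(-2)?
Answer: -575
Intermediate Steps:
b = -½ (b = 1*(-½) = -½ ≈ -0.50000)
r(c) = 10
P(L) = 10 + L
R = -45/2 (R = (-2 - 3)*(-½ + 5) = -5*9/2 = -45/2 ≈ -22.500)
(N(-1, 3)*R + 10)*P(0) = (3*(-45/2) + 10)*(10 + 0) = (-135/2 + 10)*10 = -115/2*10 = -575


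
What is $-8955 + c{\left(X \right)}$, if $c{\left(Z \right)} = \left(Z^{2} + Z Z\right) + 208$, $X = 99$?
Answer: $10855$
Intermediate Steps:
$c{\left(Z \right)} = 208 + 2 Z^{2}$ ($c{\left(Z \right)} = \left(Z^{2} + Z^{2}\right) + 208 = 2 Z^{2} + 208 = 208 + 2 Z^{2}$)
$-8955 + c{\left(X \right)} = -8955 + \left(208 + 2 \cdot 99^{2}\right) = -8955 + \left(208 + 2 \cdot 9801\right) = -8955 + \left(208 + 19602\right) = -8955 + 19810 = 10855$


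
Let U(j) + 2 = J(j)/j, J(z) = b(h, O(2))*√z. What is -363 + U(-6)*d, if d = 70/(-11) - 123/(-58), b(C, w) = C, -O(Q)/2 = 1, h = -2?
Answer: -113090/319 - 2707*I*√6/1914 ≈ -354.51 - 3.4644*I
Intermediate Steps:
O(Q) = -2 (O(Q) = -2*1 = -2)
J(z) = -2*√z
d = -2707/638 (d = 70*(-1/11) - 123*(-1/58) = -70/11 + 123/58 = -2707/638 ≈ -4.2430)
U(j) = -2 - 2/√j (U(j) = -2 + (-2*√j)/j = -2 - 2/√j)
-363 + U(-6)*d = -363 + (-2 - (-1)*I*√6/3)*(-2707/638) = -363 + (-2 + I*√6/3)*(-2707/638) = -363 + (2707/319 - 2707*I*√6/1914) = -113090/319 - 2707*I*√6/1914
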